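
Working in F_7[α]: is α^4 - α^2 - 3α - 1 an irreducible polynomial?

Yes

Write P(α) = α^4 - α^2 - 3α - 1.
Check for roots in F_7: P(0) = 6; P(1) = 3; P(2) = 5; P(3) = 6; P(4) = 3; P(5) = 3; P(6) = 2.
No roots, so no linear factors.
Degree-2 irreducible divisors: test the 21 monic irreducibles of degree 2 over GF(7).
None of them divide P (all give nonzero remainder).
No irreducible factor of degree ≤ 2 exists, so P is irreducible over GF(7).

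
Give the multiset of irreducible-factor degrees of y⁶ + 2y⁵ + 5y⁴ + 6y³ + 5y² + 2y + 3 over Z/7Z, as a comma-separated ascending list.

6

Write f(y) = y⁶ + 2y⁵ + 5y⁴ + 6y³ + 5y² + 2y + 3.
Complete factorization: f(y) = (y⁶ + 2y⁵ + 5y⁴ + 6y³ + 5y² + 2y + 3).
Factor degrees with multiplicity: 6 = 6.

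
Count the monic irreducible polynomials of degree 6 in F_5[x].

By the necklace-counting formula, N_5(6) = (1/6) Σ_{d|6} μ(6/d)·5^d.
Divisors of 6: 1, 2, 3, 6; μ(6/d) for each: 1, -1, -1, 1.
Σ = 5^1 − 5^2 − 5^3 + 5^6 = 15480.
N = 15480/6 = 2580.

2580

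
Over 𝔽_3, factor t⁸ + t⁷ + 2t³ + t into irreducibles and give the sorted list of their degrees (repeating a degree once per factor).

1, 1, 1, 2, 3

Write h(t) = t⁸ + t⁷ + 2t³ + t.
Roots in 𝔽_3: h(0) = 0 → root; h(1) = 2; h(2) = 0 → root.
Linear factors from roots: (t), (t + 1).
Complete factorization: h(t) = (t)·(t + 1)^2·(t² + t + 2)·(t³ + t² + t + 2).
Factor degrees with multiplicity: 1 + 1 + 1 + 2 + 3 = 8.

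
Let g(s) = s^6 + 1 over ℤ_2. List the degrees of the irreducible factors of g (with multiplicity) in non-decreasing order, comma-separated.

Roots in ℤ_2: g(0) = 1; g(1) = 0 → root.
Linear factors from roots: (s + 1).
Complete factorization: g(s) = (s + 1)^2·(s^2 + s + 1)^2.
Factor degrees with multiplicity: 1 + 1 + 2 + 2 = 6.

1, 1, 2, 2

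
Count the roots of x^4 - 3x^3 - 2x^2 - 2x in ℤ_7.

1

Write h(x) = x^4 - 3x^3 - 2x^2 - 2x.
Evaluate at each of the 7 elements of ℤ_7:
h(0) = 0 → root; h(1) = 1; h(2) = 1; h(3) = 4; h(4) = 3; h(5) = 1; h(6) = 4.
Roots: {0}.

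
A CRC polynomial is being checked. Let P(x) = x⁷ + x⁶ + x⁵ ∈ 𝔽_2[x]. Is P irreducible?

Check for roots in 𝔽_2: P(0) = 0 → root; P(1) = 1.
P(0) = 0, so (x) divides P(x); P is reducible.

No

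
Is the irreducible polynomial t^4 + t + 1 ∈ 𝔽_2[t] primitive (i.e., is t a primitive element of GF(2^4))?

Yes

Write f(t) = t^4 + t + 1.
|GF(2^4)^×| = 2^4 − 1 = 15. Prime factorization: 15 = 3·5.
f is primitive ⇔ t has order 15 in GF(2)[t]/(f), i.e. t^(15/q) ≠ 1 for each prime q | 15.
t^(5) mod f = t^2 + t.
t^(3) mod f = t^3.
None equal 1, so t has full order 15; f is primitive.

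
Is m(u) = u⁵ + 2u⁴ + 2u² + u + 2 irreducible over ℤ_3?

Check for roots in ℤ_3: m(0) = 2; m(1) = 2; m(2) = 1.
No roots, so no linear factors.
Monic irreducibles of degree 2 over GF(3): u² + 1, u² + u + 2, u² + 2u + 2.
None of them divide m (all give nonzero remainder).
No irreducible factor of degree ≤ 2 exists, so m is irreducible over GF(3).

Yes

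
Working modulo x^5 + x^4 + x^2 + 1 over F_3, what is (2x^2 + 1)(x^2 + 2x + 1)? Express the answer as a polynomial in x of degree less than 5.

Multiply in F_3[x]: (2x^2 + 1)·(x^2 + 2x + 1) = 2x^4 + x^3 + 2x + 1.
Reduced: 2x^4 + x^3 + 2x + 1.

2x^4 + x^3 + 2x + 1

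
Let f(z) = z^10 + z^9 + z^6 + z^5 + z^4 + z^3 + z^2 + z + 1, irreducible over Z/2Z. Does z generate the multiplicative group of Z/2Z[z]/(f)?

|GF(2^10)^×| = 2^10 − 1 = 1023. Prime factorization: 1023 = 3·11·31.
f is primitive ⇔ z has order 1023 in GF(2)[z]/(f), i.e. z^(1023/q) ≠ 1 for each prime q | 1023.
z^(341) mod f = z^9 + z^8 + z^7 + z^5 + z^4 + z^3 + z + 1.
z^(93) mod f = z^9 + z^8 + z^6 + z^4 + z^2 + 1.
z^(33) mod f = z^9 + z^8 + z^6 + z^5 + z^3 + z.
None equal 1, so z has full order 1023; f is primitive.

Yes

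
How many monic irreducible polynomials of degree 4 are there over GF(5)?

By the necklace-counting formula, N_5(4) = (1/4) Σ_{d|4} μ(4/d)·5^d.
Divisors of 4: 1, 2, 4; μ(4/d) for each: 0, -1, 1.
Σ = − 5^2 + 5^4 = 600.
N = 600/4 = 150.

150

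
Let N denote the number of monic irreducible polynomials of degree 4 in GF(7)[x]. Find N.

588

x^(7^4) − x is the product of all monic irreducibles of degree dividing 4; Möbius inversion gives N = (1/4) Σ μ(4/d)·7^d.
Divisors of 4: 1, 2, 4; μ(4/d) for each: 0, -1, 1.
Σ = − 7^2 + 7^4 = 2352.
N = 2352/4 = 588.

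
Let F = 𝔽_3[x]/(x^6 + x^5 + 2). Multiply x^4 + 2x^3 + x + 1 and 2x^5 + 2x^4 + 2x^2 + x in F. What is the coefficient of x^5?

Multiply in 𝔽_3[x]: (x^4 + 2x^3 + x + 1)·(2x^5 + 2x^4 + 2x^2 + x) = 2x^9 + x^7 + x^6 + x^4 + 2x^3 + x.
Reduce using x^6 ≡ 2x^5 + 1 (mod x^6 + x^5 + 2).
Reduced: 2x^5 + x^4 + x^3 + x^2 + x + 1.

2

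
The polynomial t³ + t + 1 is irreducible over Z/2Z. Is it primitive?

Write f(t) = t³ + t + 1.
|GF(2^3)^×| = 2^3 − 1 = 7. Prime factorization: 7 = 7.
f is primitive ⇔ t has order 7 in GF(2)[t]/(f), i.e. t^(7/q) ≠ 1 for each prime q | 7.
t^(1) mod f = t.
None equal 1, so t has full order 7; f is primitive.

Yes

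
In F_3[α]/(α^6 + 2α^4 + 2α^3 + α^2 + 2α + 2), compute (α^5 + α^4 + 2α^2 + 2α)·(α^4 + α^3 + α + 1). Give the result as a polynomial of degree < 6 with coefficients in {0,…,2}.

Multiply in F_3[α]: (α^5 + α^4 + 2α^2 + 2α)·(α^4 + α^3 + α + 1) = α^9 + 2α^8 + α^7 + 2α^3 + α^2 + 2α.
Reduce using α^6 ≡ α^4 + α^3 + 2α^2 + α + 1 (mod α^6 + 2α^4 + 2α^3 + α^2 + 2α + 2).
Reduced: α^4 + 2α^2 + α.

α^4 + 2α^2 + α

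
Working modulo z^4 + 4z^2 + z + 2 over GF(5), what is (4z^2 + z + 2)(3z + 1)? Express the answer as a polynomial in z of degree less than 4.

2z^3 + 2z^2 + 2z + 2

Multiply in GF(5)[z]: (4z^2 + z + 2)·(3z + 1) = 2z^3 + 2z^2 + 2z + 2.
Reduced: 2z^3 + 2z^2 + 2z + 2.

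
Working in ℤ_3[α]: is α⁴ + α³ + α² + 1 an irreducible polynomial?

Write h(α) = α⁴ + α³ + α² + 1.
Check for roots in ℤ_3: h(0) = 1; h(1) = 1; h(2) = 2.
No roots, so no linear factors.
Monic irreducibles of degree 2 over GF(3): α² + 1, α² + α - 1, α² - α - 1.
None of them divide h (all give nonzero remainder).
No irreducible factor of degree ≤ 2 exists, so h is irreducible over GF(3).

Yes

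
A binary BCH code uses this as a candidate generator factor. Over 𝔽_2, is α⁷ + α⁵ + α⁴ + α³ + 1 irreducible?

Write g(α) = α⁷ + α⁵ + α⁴ + α³ + 1.
Check for roots in 𝔽_2: g(0) = 1; g(1) = 1.
No roots, so no linear factors.
Monic irreducibles of degree 2 over GF(2): α² + α + 1.
None of them divide g (all give nonzero remainder).
Monic irreducibles of degree 3 over GF(2): α³ + α + 1, α³ + α² + 1.
None of them divide g (all give nonzero remainder).
No irreducible factor of degree ≤ 3 exists, so g is irreducible over GF(2).

Yes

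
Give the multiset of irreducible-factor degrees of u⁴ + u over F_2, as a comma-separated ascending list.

Write f(u) = u⁴ + u.
Roots in F_2: f(0) = 0 → root; f(1) = 0 → root.
Linear factors from roots: (u), (u + 1).
Complete factorization: f(u) = (u)·(u + 1)·(u² + u + 1).
Factor degrees with multiplicity: 1 + 1 + 2 = 4.

1, 1, 2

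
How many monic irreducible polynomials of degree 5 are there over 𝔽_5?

By the necklace-counting formula, N_5(5) = (1/5) Σ_{d|5} μ(5/d)·5^d.
Divisors of 5: 1, 5; μ(5/d) for each: -1, 1.
Σ = − 5^1 + 5^5 = 3120.
N = 3120/5 = 624.

624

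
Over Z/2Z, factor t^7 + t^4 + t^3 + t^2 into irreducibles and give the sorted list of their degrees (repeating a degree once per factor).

Write h(t) = t^7 + t^4 + t^3 + t^2.
Roots in Z/2Z: h(0) = 0 → root; h(1) = 0 → root.
Linear factors from roots: (t), (t + 1).
Complete factorization: h(t) = (t)^2·(t + 1)^2·(t^3 + t + 1).
Factor degrees with multiplicity: 1 + 1 + 1 + 1 + 3 = 7.

1, 1, 1, 1, 3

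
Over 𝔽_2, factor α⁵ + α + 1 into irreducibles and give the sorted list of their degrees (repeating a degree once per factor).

2, 3

Write g(α) = α⁵ + α + 1.
Roots in 𝔽_2: g(0) = 1; g(1) = 1.
Complete factorization: g(α) = (α² + α + 1)·(α³ + α² + 1).
Factor degrees with multiplicity: 2 + 3 = 5.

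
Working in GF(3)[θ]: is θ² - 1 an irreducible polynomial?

Write f(θ) = θ² - 1.
Check for roots in GF(3): f(0) = 2; f(1) = 0 → root; f(2) = 0 → root.
f(1) = 0, so (θ − 1) divides f(θ); f is reducible.

No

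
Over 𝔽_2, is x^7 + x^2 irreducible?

No

Write P(x) = x^7 + x^2.
Check for roots in 𝔽_2: P(0) = 0 → root; P(1) = 0 → root.
P(0) = 0, so (x) divides P(x); P is reducible.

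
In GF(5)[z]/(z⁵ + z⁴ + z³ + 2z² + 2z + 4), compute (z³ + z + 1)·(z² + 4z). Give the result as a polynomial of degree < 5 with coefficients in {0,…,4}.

3z^4 + 3z^2 + 2z + 1

Multiply in GF(5)[z]: (z³ + z + 1)·(z² + 4z) = z⁵ + 4z⁴ + z³ + 4z.
Reduce using z⁵ ≡ 4z⁴ + 4z³ + 3z² + 3z + 1 (mod z⁵ + z⁴ + z³ + 2z² + 2z + 4).
Reduced: 3z⁴ + 3z² + 2z + 1.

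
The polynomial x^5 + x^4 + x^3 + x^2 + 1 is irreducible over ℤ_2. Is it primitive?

Write f(x) = x^5 + x^4 + x^3 + x^2 + 1.
|GF(2^5)^×| = 2^5 − 1 = 31. Prime factorization: 31 = 31.
f is primitive ⇔ x has order 31 in GF(2)[x]/(f), i.e. x^(31/q) ≠ 1 for each prime q | 31.
x^(1) mod f = x.
None equal 1, so x has full order 31; f is primitive.

Yes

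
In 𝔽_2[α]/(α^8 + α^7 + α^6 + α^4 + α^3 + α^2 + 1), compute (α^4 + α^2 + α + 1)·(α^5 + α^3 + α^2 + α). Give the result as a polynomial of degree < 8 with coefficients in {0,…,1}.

α^6 + α^3 + α^2 + 1

Multiply in 𝔽_2[α]: (α^4 + α^2 + α + 1)·(α^5 + α^3 + α^2 + α) = α^9 + α^5 + α^3 + α.
Reduce using α^8 ≡ α^7 + α^6 + α^4 + α^3 + α^2 + 1 (mod α^8 + α^7 + α^6 + α^4 + α^3 + α^2 + 1).
Reduced: α^6 + α^3 + α^2 + 1.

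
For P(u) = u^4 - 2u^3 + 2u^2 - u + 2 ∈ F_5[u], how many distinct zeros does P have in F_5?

0

Evaluate at each of the 5 elements of F_5:
P(0) = 2; P(1) = 2; P(2) = 3; P(3) = 4; P(4) = 3.
No element is a root.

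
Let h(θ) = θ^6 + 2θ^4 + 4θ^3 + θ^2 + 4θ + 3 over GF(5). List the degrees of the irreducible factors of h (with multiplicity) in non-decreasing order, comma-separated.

Roots in GF(5): h(0) = 3; h(1) = 0 → root; h(2) = 3; h(3) = 3; h(4) = 4.
Linear factors from roots: (θ + 4).
Complete factorization: h(θ) = (θ + 4)·(θ^2 + θ + 2)·(θ^3 + θ + 1).
Factor degrees with multiplicity: 1 + 2 + 3 = 6.

1, 2, 3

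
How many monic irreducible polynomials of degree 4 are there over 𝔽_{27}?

132678

Gauss's count: N_{27}(4) = (1/4) Σ_{d|4} μ(4/d)·27^d.
Divisors of 4: 1, 2, 4; μ(4/d) for each: 0, -1, 1.
Σ = − 27^2 + 27^4 = 530712.
N = 530712/4 = 132678.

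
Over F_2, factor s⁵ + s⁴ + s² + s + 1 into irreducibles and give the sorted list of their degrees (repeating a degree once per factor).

5

Write f(s) = s⁵ + s⁴ + s² + s + 1.
Roots in F_2: f(0) = 1; f(1) = 1.
Complete factorization: f(s) = (s⁵ + s⁴ + s² + s + 1).
Factor degrees with multiplicity: 5 = 5.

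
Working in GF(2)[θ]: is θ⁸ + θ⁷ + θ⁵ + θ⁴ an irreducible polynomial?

No

Write m(θ) = θ⁸ + θ⁷ + θ⁵ + θ⁴.
Check for roots in GF(2): m(0) = 0 → root; m(1) = 0 → root.
m(0) = 0, so (θ) divides m(θ); m is reducible.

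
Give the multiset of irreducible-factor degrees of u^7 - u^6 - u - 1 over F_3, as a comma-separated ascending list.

Write g(u) = u^7 - u^6 - u - 1.
Roots in F_3: g(0) = 2; g(1) = 1; g(2) = 1.
Complete factorization: g(u) = (u^3 - u + 1)·(u^4 - u^3 + u^2 + u - 1).
Factor degrees with multiplicity: 3 + 4 = 7.

3, 4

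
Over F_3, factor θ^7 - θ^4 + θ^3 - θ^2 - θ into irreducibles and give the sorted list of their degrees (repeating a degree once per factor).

1, 1, 1, 2, 2

Write h(θ) = θ^7 - θ^4 + θ^3 - θ^2 - θ.
Roots in F_3: h(0) = 0 → root; h(1) = 2; h(2) = 0 → root.
Linear factors from roots: (θ), (θ + 1).
Complete factorization: h(θ) = (θ)·(θ + 1)^2·(θ^2 + 1)·(θ^2 + θ - 1).
Factor degrees with multiplicity: 1 + 1 + 1 + 2 + 2 = 7.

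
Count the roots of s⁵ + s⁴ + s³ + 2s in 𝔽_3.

2

Write f(s) = s⁵ + s⁴ + s³ + 2s.
Evaluate at each of the 3 elements of 𝔽_3:
f(0) = 0 → root; f(1) = 2; f(2) = 0 → root.
Roots: {0, 2}.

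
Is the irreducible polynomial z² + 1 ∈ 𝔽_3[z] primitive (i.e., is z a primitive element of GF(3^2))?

Write f(z) = z² + 1.
|GF(3^2)^×| = 3^2 − 1 = 8. Prime factorization: 8 = 2^3.
f is primitive ⇔ z has order 8 in GF(3)[z]/(f), i.e. z^(8/q) ≠ 1 for each prime q | 8.
z^(4) mod f = 1
Since z^(4) = 1, the order of z divides 4 < 8; not primitive.

No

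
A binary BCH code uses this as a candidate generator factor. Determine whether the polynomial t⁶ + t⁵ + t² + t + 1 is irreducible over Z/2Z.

Yes

Write m(t) = t⁶ + t⁵ + t² + t + 1.
Check for roots in Z/2Z: m(0) = 1; m(1) = 1.
No roots, so no linear factors.
Monic irreducibles of degree 2 over GF(2): t² + t + 1.
None of them divide m (all give nonzero remainder).
Monic irreducibles of degree 3 over GF(2): t³ + t + 1, t³ + t² + 1.
None of them divide m (all give nonzero remainder).
No irreducible factor of degree ≤ 3 exists, so m is irreducible over GF(2).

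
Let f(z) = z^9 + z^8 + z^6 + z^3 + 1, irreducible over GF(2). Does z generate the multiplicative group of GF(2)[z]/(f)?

No

|GF(2^9)^×| = 2^9 − 1 = 511. Prime factorization: 511 = 7·73.
f is primitive ⇔ z has order 511 in GF(2)[z]/(f), i.e. z^(511/q) ≠ 1 for each prime q | 511.
z^(73) mod f = 1
z^(7) mod f = z^7.
Since z^(73) = 1, the order of z divides 73 < 511; not primitive.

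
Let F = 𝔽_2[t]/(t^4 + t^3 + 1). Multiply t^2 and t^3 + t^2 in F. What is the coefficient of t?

Multiply in 𝔽_2[t]: (t^2)·(t^3 + t^2) = t^5 + t^4.
Reduce using t^4 ≡ t^3 + 1 (mod t^4 + t^3 + 1).
Reduced: t.

1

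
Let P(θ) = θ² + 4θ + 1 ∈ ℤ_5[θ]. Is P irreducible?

Check for roots in ℤ_5: P(0) = 1; P(1) = 1; P(2) = 3; P(3) = 2; P(4) = 3.
No roots. A degree-2 polynomial over a field with no linear factor is irreducible.

Yes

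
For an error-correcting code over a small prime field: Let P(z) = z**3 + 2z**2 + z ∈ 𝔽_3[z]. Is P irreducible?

Check for roots in 𝔽_3: P(0) = 0 → root; P(1) = 1; P(2) = 0 → root.
P(0) = 0, so (z) divides P(z); P is reducible.

No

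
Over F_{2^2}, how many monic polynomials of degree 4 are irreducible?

x^(4^4) − x is the product of all monic irreducibles of degree dividing 4; Möbius inversion gives N = (1/4) Σ μ(4/d)·4^d.
Divisors of 4: 1, 2, 4; μ(4/d) for each: 0, -1, 1.
Σ = − 4^2 + 4^4 = 240.
N = 240/4 = 60.

60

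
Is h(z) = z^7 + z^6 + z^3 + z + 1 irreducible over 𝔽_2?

Check for roots in 𝔽_2: h(0) = 1; h(1) = 1.
No roots, so no linear factors.
Monic irreducibles of degree 2 over GF(2): z^2 + z + 1.
None of them divide h (all give nonzero remainder).
Monic irreducibles of degree 3 over GF(2): z^3 + z + 1, z^3 + z^2 + 1.
None of them divide h (all give nonzero remainder).
No irreducible factor of degree ≤ 3 exists, so h is irreducible over GF(2).

Yes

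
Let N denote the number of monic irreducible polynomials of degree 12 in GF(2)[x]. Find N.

335

x^(2^12) − x is the product of all monic irreducibles of degree dividing 12; Möbius inversion gives N = (1/12) Σ μ(12/d)·2^d.
Divisors of 12: 1, 2, 3, 4, 6, 12; μ(12/d) for each: 0, 1, 0, -1, -1, 1.
Σ = 2^2 − 2^4 − 2^6 + 2^12 = 4020.
N = 4020/12 = 335.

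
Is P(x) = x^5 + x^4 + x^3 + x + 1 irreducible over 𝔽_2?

Yes

Check for roots in 𝔽_2: P(0) = 1; P(1) = 1.
No roots, so no linear factors.
Monic irreducibles of degree 2 over GF(2): x^2 + x + 1.
None of them divide P (all give nonzero remainder).
No irreducible factor of degree ≤ 2 exists, so P is irreducible over GF(2).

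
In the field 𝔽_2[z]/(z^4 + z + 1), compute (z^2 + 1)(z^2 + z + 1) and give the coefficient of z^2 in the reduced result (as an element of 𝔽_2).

0

Multiply in 𝔽_2[z]: (z^2 + 1)·(z^2 + z + 1) = z^4 + z^3 + z + 1.
Reduce using z^4 ≡ z + 1 (mod z^4 + z + 1).
Reduced: z^3.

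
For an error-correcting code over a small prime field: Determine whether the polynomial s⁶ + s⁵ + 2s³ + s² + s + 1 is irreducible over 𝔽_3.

Yes

Write f(s) = s⁶ + s⁵ + 2s³ + s² + s + 1.
Check for roots in 𝔽_3: f(0) = 1; f(1) = 1; f(2) = 2.
No roots, so no linear factors.
Monic irreducibles of degree 2 over GF(3): s² + 1, s² + s + 2, s² + 2s + 2.
None of them divide f (all give nonzero remainder).
Degree-3 irreducible divisors: test the 8 monic irreducibles of degree 3 over GF(3).
None of them divide f (all give nonzero remainder).
No irreducible factor of degree ≤ 3 exists, so f is irreducible over GF(3).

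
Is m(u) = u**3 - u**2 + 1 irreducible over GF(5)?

Check for roots in GF(5): m(0) = 1; m(1) = 1; m(2) = 0 → root; m(3) = 4; m(4) = 4.
m(2) = 0, so (u − 2) divides m(u); m is reducible.

No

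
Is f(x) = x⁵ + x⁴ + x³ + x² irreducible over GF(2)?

Check for roots in GF(2): f(0) = 0 → root; f(1) = 0 → root.
f(0) = 0, so (x) divides f(x); f is reducible.

No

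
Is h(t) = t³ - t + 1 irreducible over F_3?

Check for roots in F_3: h(0) = 1; h(1) = 1; h(2) = 1.
No roots. A degree-3 polynomial over a field with no linear factor is irreducible.

Yes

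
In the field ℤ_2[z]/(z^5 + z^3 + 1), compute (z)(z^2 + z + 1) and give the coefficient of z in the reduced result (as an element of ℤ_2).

1

Multiply in ℤ_2[z]: (z)·(z^2 + z + 1) = z^3 + z^2 + z.
Reduced: z^3 + z^2 + z.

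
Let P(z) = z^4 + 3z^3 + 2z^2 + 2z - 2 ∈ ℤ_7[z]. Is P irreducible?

Yes

Check for roots in ℤ_7: P(0) = 5; P(1) = 6; P(2) = 1; P(3) = 2; P(4) = 3; P(5) = 1; P(6) = 3.
No roots, so no linear factors.
Degree-2 irreducible divisors: test the 21 monic irreducibles of degree 2 over GF(7).
None of them divide P (all give nonzero remainder).
No irreducible factor of degree ≤ 2 exists, so P is irreducible over GF(7).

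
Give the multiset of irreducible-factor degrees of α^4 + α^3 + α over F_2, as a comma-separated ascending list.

1, 3

Write f(α) = α^4 + α^3 + α.
Roots in F_2: f(0) = 0 → root; f(1) = 1.
Linear factors from roots: (α).
Complete factorization: f(α) = (α)·(α^3 + α^2 + 1).
Factor degrees with multiplicity: 1 + 3 = 4.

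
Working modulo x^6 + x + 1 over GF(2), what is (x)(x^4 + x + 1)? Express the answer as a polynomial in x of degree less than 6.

x^5 + x^2 + x

Multiply in GF(2)[x]: (x)·(x^4 + x + 1) = x^5 + x^2 + x.
Reduced: x^5 + x^2 + x.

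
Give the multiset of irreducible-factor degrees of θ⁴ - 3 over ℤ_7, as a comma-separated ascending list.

2, 2

Write g(θ) = θ⁴ - 3.
Complete factorization: g(θ) = (θ² + 2θ + 2)·(θ² - 2θ + 2).
Factor degrees with multiplicity: 2 + 2 = 4.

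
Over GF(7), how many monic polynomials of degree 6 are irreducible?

x^(7^6) − x is the product of all monic irreducibles of degree dividing 6; Möbius inversion gives N = (1/6) Σ μ(6/d)·7^d.
Divisors of 6: 1, 2, 3, 6; μ(6/d) for each: 1, -1, -1, 1.
Σ = 7^1 − 7^2 − 7^3 + 7^6 = 117264.
N = 117264/6 = 19544.

19544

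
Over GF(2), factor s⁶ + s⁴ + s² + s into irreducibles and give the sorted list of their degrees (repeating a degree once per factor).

Write f(s) = s⁶ + s⁴ + s² + s.
Roots in GF(2): f(0) = 0 → root; f(1) = 0 → root.
Linear factors from roots: (s), (s + 1).
Complete factorization: f(s) = (s)·(s + 1)·(s⁴ + s³ + 1).
Factor degrees with multiplicity: 1 + 1 + 4 = 6.

1, 1, 4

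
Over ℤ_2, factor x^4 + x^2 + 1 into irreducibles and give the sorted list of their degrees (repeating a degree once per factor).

Write h(x) = x^4 + x^2 + 1.
Roots in ℤ_2: h(0) = 1; h(1) = 1.
Complete factorization: h(x) = (x^2 + x + 1)^2.
Factor degrees with multiplicity: 2 + 2 = 4.

2, 2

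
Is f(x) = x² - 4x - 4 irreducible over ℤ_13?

Check each element of ℤ_13 for a root: f(0)=9, f(1)=6, f(2)=5, f(3)=6, f(4)=9, f(5)=1, f(6)=8, f(7)=4, f(8)=2, f(9)=2, f(10)=4, f(11)=8, f(12)=1.
No roots. A degree-2 polynomial over a field with no linear factor is irreducible.

Yes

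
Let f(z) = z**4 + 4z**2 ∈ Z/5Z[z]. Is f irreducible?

Check for roots in Z/5Z: f(0) = 0 → root; f(1) = 0 → root; f(2) = 2; f(3) = 2; f(4) = 0 → root.
f(0) = 0, so (z) divides f(z); f is reducible.

No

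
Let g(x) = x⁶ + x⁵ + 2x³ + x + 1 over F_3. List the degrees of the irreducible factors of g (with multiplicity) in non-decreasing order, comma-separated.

Roots in F_3: g(0) = 1; g(1) = 0 → root; g(2) = 1.
Linear factors from roots: (x + 2).
Complete factorization: g(x) = (x + 2)^2·(x² + 1)^2.
Factor degrees with multiplicity: 1 + 1 + 2 + 2 = 6.

1, 1, 2, 2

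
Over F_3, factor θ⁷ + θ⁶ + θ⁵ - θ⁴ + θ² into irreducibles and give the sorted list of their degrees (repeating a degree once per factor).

Write g(θ) = θ⁷ + θ⁶ + θ⁵ - θ⁴ + θ².
Roots in F_3: g(0) = 0 → root; g(1) = 0 → root; g(2) = 2.
Linear factors from roots: (θ), (θ - 1).
Complete factorization: g(θ) = (θ - 1)·(θ)^2·(θ² + 1)·(θ² - θ - 1).
Factor degrees with multiplicity: 1 + 1 + 1 + 2 + 2 = 7.

1, 1, 1, 2, 2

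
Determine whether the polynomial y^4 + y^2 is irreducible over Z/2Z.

Write P(y) = y^4 + y^2.
Check for roots in Z/2Z: P(0) = 0 → root; P(1) = 0 → root.
P(0) = 0, so (y) divides P(y); P is reducible.

No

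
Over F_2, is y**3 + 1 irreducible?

No

Write g(y) = y**3 + 1.
Check for roots in F_2: g(0) = 1; g(1) = 0 → root.
g(1) = 0, so (y − 1) divides g(y); g is reducible.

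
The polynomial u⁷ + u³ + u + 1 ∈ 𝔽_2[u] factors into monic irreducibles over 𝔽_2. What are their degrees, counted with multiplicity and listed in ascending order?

Write g(u) = u⁷ + u³ + u + 1.
Roots in 𝔽_2: g(0) = 1; g(1) = 0 → root.
Linear factors from roots: (u + 1).
Complete factorization: g(u) = (u + 1)·(u² + u + 1)·(u⁴ + u + 1).
Factor degrees with multiplicity: 1 + 2 + 4 = 7.

1, 2, 4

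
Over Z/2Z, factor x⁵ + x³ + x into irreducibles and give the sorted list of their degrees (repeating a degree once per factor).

Write g(x) = x⁵ + x³ + x.
Roots in Z/2Z: g(0) = 0 → root; g(1) = 1.
Linear factors from roots: (x).
Complete factorization: g(x) = (x)·(x² + x + 1)^2.
Factor degrees with multiplicity: 1 + 2 + 2 = 5.

1, 2, 2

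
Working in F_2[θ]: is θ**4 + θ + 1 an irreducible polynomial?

Write f(θ) = θ**4 + θ + 1.
Check for roots in F_2: f(0) = 1; f(1) = 1.
No roots, so no linear factors.
Monic irreducibles of degree 2 over GF(2): θ**2 + θ + 1.
None of them divide f (all give nonzero remainder).
No irreducible factor of degree ≤ 2 exists, so f is irreducible over GF(2).

Yes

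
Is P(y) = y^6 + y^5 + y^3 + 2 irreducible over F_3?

Check for roots in F_3: P(0) = 2; P(1) = 2; P(2) = 1.
No roots, so no linear factors.
Monic irreducibles of degree 2 over GF(3): y^2 + 1, y^2 + y + 2, y^2 + 2y + 2.
None of them divide P (all give nonzero remainder).
Degree-3 irreducible divisors: test the 8 monic irreducibles of degree 3 over GF(3).
None of them divide P (all give nonzero remainder).
No irreducible factor of degree ≤ 3 exists, so P is irreducible over GF(3).

Yes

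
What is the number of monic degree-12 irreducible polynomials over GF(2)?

Gauss's count: N_{2}(12) = (1/12) Σ_{d|12} μ(12/d)·2^d.
Divisors of 12: 1, 2, 3, 4, 6, 12; μ(12/d) for each: 0, 1, 0, -1, -1, 1.
Σ = 2^2 − 2^4 − 2^6 + 2^12 = 4020.
N = 4020/12 = 335.

335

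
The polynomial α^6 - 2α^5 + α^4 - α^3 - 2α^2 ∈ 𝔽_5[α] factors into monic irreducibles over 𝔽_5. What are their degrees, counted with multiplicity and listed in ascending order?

1, 1, 1, 3

Write f(α) = α^6 - 2α^5 + α^4 - α^3 - 2α^2.
Roots in 𝔽_5: f(0) = 0 → root; f(1) = 2; f(2) = 0 → root; f(3) = 4; f(4) = 3.
Linear factors from roots: (α), (α - 2).
Complete factorization: f(α) = (α - 2)·(α)^2·(α^3 + α + 1).
Factor degrees with multiplicity: 1 + 1 + 1 + 3 = 6.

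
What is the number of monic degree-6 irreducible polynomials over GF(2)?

9

x^(2^6) − x is the product of all monic irreducibles of degree dividing 6; Möbius inversion gives N = (1/6) Σ μ(6/d)·2^d.
Divisors of 6: 1, 2, 3, 6; μ(6/d) for each: 1, -1, -1, 1.
Σ = 2^1 − 2^2 − 2^3 + 2^6 = 54.
N = 54/6 = 9.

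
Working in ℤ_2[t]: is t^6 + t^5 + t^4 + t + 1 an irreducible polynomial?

Write P(t) = t^6 + t^5 + t^4 + t + 1.
Check for roots in ℤ_2: P(0) = 1; P(1) = 1.
No roots, so no linear factors.
Monic irreducibles of degree 2 over GF(2): t^2 + t + 1.
None of them divide P (all give nonzero remainder).
Monic irreducibles of degree 3 over GF(2): t^3 + t + 1, t^3 + t^2 + 1.
None of them divide P (all give nonzero remainder).
No irreducible factor of degree ≤ 3 exists, so P is irreducible over GF(2).

Yes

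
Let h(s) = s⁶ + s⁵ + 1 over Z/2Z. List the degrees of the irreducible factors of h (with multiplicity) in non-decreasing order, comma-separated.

6

Roots in Z/2Z: h(0) = 1; h(1) = 1.
Complete factorization: h(s) = (s⁶ + s⁵ + 1).
Factor degrees with multiplicity: 6 = 6.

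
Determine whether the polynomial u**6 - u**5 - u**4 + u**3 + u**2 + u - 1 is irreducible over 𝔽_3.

Yes

Write g(u) = u**6 - u**5 - u**4 + u**3 + u**2 + u - 1.
Check for roots in 𝔽_3: g(0) = 2; g(1) = 1; g(2) = 2.
No roots, so no linear factors.
Monic irreducibles of degree 2 over GF(3): u**2 + 1, u**2 + u - 1, u**2 - u - 1.
None of them divide g (all give nonzero remainder).
Degree-3 irreducible divisors: test the 8 monic irreducibles of degree 3 over GF(3).
None of them divide g (all give nonzero remainder).
No irreducible factor of degree ≤ 3 exists, so g is irreducible over GF(3).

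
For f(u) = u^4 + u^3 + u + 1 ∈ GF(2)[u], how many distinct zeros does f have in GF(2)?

1

Evaluate at each of the 2 elements of GF(2):
f(0) = 1; f(1) = 0 → root.
Roots: {1}.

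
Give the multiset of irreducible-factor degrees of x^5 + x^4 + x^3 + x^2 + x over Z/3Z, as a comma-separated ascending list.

1, 4

Write g(x) = x^5 + x^4 + x^3 + x^2 + x.
Roots in Z/3Z: g(0) = 0 → root; g(1) = 2; g(2) = 2.
Linear factors from roots: (x).
Complete factorization: g(x) = (x)·(x^4 + x^3 + x^2 + x + 1).
Factor degrees with multiplicity: 1 + 4 = 5.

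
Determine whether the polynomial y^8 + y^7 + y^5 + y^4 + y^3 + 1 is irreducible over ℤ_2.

No

Write m(y) = y^8 + y^7 + y^5 + y^4 + y^3 + 1.
Check for roots in ℤ_2: m(0) = 1; m(1) = 0 → root.
m(1) = 0, so (y − 1) divides m(y); m is reducible.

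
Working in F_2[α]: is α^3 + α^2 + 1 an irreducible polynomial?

Yes

Write g(α) = α^3 + α^2 + 1.
Check for roots in F_2: g(0) = 1; g(1) = 1.
No roots. A degree-3 polynomial over a field with no linear factor is irreducible.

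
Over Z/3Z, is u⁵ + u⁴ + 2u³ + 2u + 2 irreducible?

Write f(u) = u⁵ + u⁴ + 2u³ + 2u + 2.
Check for roots in Z/3Z: f(0) = 2; f(1) = 2; f(2) = 1.
No roots, so no linear factors.
Monic irreducibles of degree 2 over GF(3): u² + 1, u² + u + 2, u² + 2u + 2.
None of them divide f (all give nonzero remainder).
No irreducible factor of degree ≤ 2 exists, so f is irreducible over GF(3).

Yes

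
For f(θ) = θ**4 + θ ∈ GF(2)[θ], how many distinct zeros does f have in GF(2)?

2

Evaluate at each of the 2 elements of GF(2):
f(0) = 0 → root; f(1) = 0 → root.
Roots: {0, 1}.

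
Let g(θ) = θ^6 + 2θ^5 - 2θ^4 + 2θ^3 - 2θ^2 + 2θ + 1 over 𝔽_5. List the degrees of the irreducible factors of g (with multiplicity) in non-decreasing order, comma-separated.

Roots in 𝔽_5: g(0) = 1; g(1) = 4; g(2) = 4; g(3) = 1; g(4) = 2.
Complete factorization: g(θ) = (θ^6 + 2θ^5 - 2θ^4 + 2θ^3 - 2θ^2 + 2θ + 1).
Factor degrees with multiplicity: 6 = 6.

6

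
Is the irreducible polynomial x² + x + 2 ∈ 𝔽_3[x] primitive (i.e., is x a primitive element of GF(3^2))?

Write f(x) = x² + x + 2.
|GF(3^2)^×| = 3^2 − 1 = 8. Prime factorization: 8 = 2^3.
f is primitive ⇔ x has order 8 in GF(3)[x]/(f), i.e. x^(8/q) ≠ 1 for each prime q | 8.
x^(4) mod f = 2.
None equal 1, so x has full order 8; f is primitive.

Yes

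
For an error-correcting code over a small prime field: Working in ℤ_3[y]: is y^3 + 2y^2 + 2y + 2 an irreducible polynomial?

Write P(y) = y^3 + 2y^2 + 2y + 2.
Check for roots in ℤ_3: P(0) = 2; P(1) = 1; P(2) = 1.
No roots. A degree-3 polynomial over a field with no linear factor is irreducible.

Yes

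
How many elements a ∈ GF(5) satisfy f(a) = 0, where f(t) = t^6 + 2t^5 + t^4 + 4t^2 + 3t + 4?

4

Evaluate at each of the 5 elements of GF(5):
f(0) = 4; f(1) = 0 → root; f(2) = 0 → root; f(3) = 0 → root; f(4) = 0 → root.
Roots: {1, 2, 3, 4}.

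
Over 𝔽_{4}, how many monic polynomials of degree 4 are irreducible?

60

By the necklace-counting formula, N_4(4) = (1/4) Σ_{d|4} μ(4/d)·4^d.
Divisors of 4: 1, 2, 4; μ(4/d) for each: 0, -1, 1.
Σ = − 4^2 + 4^4 = 240.
N = 240/4 = 60.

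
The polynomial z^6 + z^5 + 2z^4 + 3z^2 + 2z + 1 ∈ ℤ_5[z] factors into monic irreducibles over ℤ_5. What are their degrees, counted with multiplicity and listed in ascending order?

1, 1, 1, 3

Write g(z) = z^6 + z^5 + 2z^4 + 3z^2 + 2z + 1.
Roots in ℤ_5: g(0) = 1; g(1) = 0 → root; g(2) = 0 → root; g(3) = 3; g(4) = 4.
Linear factors from roots: (z + 4), (z + 3).
Complete factorization: g(z) = (z + 4)·(z + 3)^2·(z^3 + z^2 + 4z + 1).
Factor degrees with multiplicity: 1 + 1 + 1 + 3 = 6.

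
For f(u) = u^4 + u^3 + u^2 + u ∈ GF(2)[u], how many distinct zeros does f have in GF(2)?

Evaluate at each of the 2 elements of GF(2):
f(0) = 0 → root; f(1) = 0 → root.
Roots: {0, 1}.

2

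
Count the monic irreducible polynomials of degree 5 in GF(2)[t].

x^(2^5) − x is the product of all monic irreducibles of degree dividing 5; Möbius inversion gives N = (1/5) Σ μ(5/d)·2^d.
Divisors of 5: 1, 5; μ(5/d) for each: -1, 1.
Σ = − 2^1 + 2^5 = 30.
N = 30/5 = 6.

6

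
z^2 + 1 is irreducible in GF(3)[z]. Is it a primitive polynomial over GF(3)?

No

Write f(z) = z^2 + 1.
|GF(3^2)^×| = 3^2 − 1 = 8. Prime factorization: 8 = 2^3.
f is primitive ⇔ z has order 8 in GF(3)[z]/(f), i.e. z^(8/q) ≠ 1 for each prime q | 8.
z^(4) mod f = 1
Since z^(4) = 1, the order of z divides 4 < 8; not primitive.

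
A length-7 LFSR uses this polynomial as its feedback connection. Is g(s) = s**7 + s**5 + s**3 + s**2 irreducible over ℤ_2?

Check for roots in ℤ_2: g(0) = 0 → root; g(1) = 0 → root.
g(0) = 0, so (s) divides g(s); g is reducible.

No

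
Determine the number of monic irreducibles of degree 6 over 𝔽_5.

2580

By the necklace-counting formula, N_5(6) = (1/6) Σ_{d|6} μ(6/d)·5^d.
Divisors of 6: 1, 2, 3, 6; μ(6/d) for each: 1, -1, -1, 1.
Σ = 5^1 − 5^2 − 5^3 + 5^6 = 15480.
N = 15480/6 = 2580.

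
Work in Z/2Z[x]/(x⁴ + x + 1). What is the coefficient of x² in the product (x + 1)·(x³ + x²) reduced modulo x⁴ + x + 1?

1

Multiply in Z/2Z[x]: (x + 1)·(x³ + x²) = x⁴ + x².
Reduce using x⁴ ≡ x + 1 (mod x⁴ + x + 1).
Reduced: x² + x + 1.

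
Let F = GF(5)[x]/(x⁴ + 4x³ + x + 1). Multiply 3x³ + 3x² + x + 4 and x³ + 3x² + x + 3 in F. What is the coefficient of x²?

Multiply in GF(5)[x]: (3x³ + 3x² + x + 4)·(x³ + 3x² + x + 3) = 3x⁶ + 2x⁵ + 3x⁴ + 4x³ + 2x² + 2x + 2.
Reduce using x⁴ ≡ x³ + 4x + 4 (mod x⁴ + 4x³ + x + 1).
Reduced: 4x³ + 4x² + 4x + 4.

4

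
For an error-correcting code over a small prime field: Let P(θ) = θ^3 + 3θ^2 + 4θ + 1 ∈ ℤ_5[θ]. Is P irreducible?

Yes

Check for roots in ℤ_5: P(0) = 1; P(1) = 4; P(2) = 4; P(3) = 2; P(4) = 4.
No roots. A degree-3 polynomial over a field with no linear factor is irreducible.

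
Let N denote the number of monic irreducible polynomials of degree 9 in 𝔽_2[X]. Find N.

Gauss's count: N_{2}(9) = (1/9) Σ_{d|9} μ(9/d)·2^d.
Divisors of 9: 1, 3, 9; μ(9/d) for each: 0, -1, 1.
Σ = − 2^3 + 2^9 = 504.
N = 504/9 = 56.

56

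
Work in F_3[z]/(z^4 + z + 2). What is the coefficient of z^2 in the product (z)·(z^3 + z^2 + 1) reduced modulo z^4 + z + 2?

Multiply in F_3[z]: (z)·(z^3 + z^2 + 1) = z^4 + z^3 + z.
Reduce using z^4 ≡ 2z + 1 (mod z^4 + z + 2).
Reduced: z^3 + 1.

0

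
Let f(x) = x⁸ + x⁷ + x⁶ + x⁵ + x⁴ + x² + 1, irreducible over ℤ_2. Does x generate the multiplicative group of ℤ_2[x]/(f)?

Yes

|GF(2^8)^×| = 2^8 − 1 = 255. Prime factorization: 255 = 3·5·17.
f is primitive ⇔ x has order 255 in GF(2)[x]/(f), i.e. x^(255/q) ≠ 1 for each prime q | 255.
x^(85) mod f = x⁶ + x⁴ + x³ + x² + 1.
x^(51) mod f = x⁶ + x⁵ + x⁴ + x³ + x.
x^(15) mod f = x⁴ + x².
None equal 1, so x has full order 255; f is primitive.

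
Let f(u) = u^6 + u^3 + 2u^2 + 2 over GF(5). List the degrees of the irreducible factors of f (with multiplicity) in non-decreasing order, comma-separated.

Roots in GF(5): f(0) = 2; f(1) = 1; f(2) = 2; f(3) = 1; f(4) = 4.
Complete factorization: f(u) = (u^6 + u^3 + 2u^2 + 2).
Factor degrees with multiplicity: 6 = 6.

6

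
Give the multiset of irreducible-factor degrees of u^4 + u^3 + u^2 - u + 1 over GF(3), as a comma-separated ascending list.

1, 1, 2

Write h(u) = u^4 + u^3 + u^2 - u + 1.
Roots in GF(3): h(0) = 1; h(1) = 0 → root; h(2) = 0 → root.
Linear factors from roots: (u - 1), (u + 1).
Complete factorization: h(u) = (u + 1)·(u - 1)·(u^2 + u - 1).
Factor degrees with multiplicity: 1 + 1 + 2 = 4.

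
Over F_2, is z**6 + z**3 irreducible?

No

Write P(z) = z**6 + z**3.
Check for roots in F_2: P(0) = 0 → root; P(1) = 0 → root.
P(0) = 0, so (z) divides P(z); P is reducible.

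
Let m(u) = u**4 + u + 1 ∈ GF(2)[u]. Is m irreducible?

Check for roots in GF(2): m(0) = 1; m(1) = 1.
No roots, so no linear factors.
Monic irreducibles of degree 2 over GF(2): u**2 + u + 1.
None of them divide m (all give nonzero remainder).
No irreducible factor of degree ≤ 2 exists, so m is irreducible over GF(2).

Yes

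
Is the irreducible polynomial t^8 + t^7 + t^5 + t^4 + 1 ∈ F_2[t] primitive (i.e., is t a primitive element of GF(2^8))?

Write f(t) = t^8 + t^7 + t^5 + t^4 + 1.
|GF(2^8)^×| = 2^8 − 1 = 255. Prime factorization: 255 = 3·5·17.
f is primitive ⇔ t has order 255 in GF(2)[t]/(f), i.e. t^(255/q) ≠ 1 for each prime q | 255.
t^(85) mod f = t^7 + t^6 + t^3 + t^2 + 1.
t^(51) mod f = 1
t^(15) mod f = t^5 + t^4 + t + 1.
Since t^(51) = 1, the order of t divides 51 < 255; not primitive.

No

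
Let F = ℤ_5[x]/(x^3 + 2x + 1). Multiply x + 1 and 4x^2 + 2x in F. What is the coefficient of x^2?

Multiply in ℤ_5[x]: (x + 1)·(4x^2 + 2x) = 4x^3 + x^2 + 2x.
Reduce using x^3 ≡ 3x + 4 (mod x^3 + 2x + 1).
Reduced: x^2 + 4x + 1.

1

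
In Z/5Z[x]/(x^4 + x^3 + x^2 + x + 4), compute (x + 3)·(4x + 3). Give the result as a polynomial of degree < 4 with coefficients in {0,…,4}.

Multiply in Z/5Z[x]: (x + 3)·(4x + 3) = 4x^2 + 4.
Reduced: 4x^2 + 4.

4x^2 + 4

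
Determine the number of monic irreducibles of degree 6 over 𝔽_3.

x^(3^6) − x is the product of all monic irreducibles of degree dividing 6; Möbius inversion gives N = (1/6) Σ μ(6/d)·3^d.
Divisors of 6: 1, 2, 3, 6; μ(6/d) for each: 1, -1, -1, 1.
Σ = 3^1 − 3^2 − 3^3 + 3^6 = 696.
N = 696/6 = 116.

116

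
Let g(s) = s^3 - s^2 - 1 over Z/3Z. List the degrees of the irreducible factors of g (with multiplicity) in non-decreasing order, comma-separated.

Roots in Z/3Z: g(0) = 2; g(1) = 2; g(2) = 0 → root.
Linear factors from roots: (s + 1).
Complete factorization: g(s) = (s + 1)·(s^2 + s - 1).
Factor degrees with multiplicity: 1 + 2 = 3.

1, 2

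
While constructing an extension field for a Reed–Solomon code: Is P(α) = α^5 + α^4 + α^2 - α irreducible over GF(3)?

No

Check for roots in GF(3): P(0) = 0 → root; P(1) = 2; P(2) = 2.
P(0) = 0, so (α) divides P(α); P is reducible.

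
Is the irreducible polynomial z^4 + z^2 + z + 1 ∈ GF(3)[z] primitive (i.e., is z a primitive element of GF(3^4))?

Write f(z) = z^4 + z^2 + z + 1.
|GF(3^4)^×| = 3^4 − 1 = 80. Prime factorization: 80 = 2^4·5.
f is primitive ⇔ z has order 80 in GF(3)[z]/(f), i.e. z^(80/q) ≠ 1 for each prime q | 80.
z^(40) mod f = 1
z^(16) mod f = z^3 + 2.
Since z^(40) = 1, the order of z divides 40 < 80; not primitive.

No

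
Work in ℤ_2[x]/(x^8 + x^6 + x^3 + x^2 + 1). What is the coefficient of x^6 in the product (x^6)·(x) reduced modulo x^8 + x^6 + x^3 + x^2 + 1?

0

Multiply in ℤ_2[x]: (x^6)·(x) = x^7.
Reduced: x^7.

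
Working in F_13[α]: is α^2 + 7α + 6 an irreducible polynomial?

Write g(α) = α^2 + 7α + 6.
Check each element of F_13 for a root: g(0)=6, g(1)=1, g(2)=11, g(3)=10, g(4)=11, g(5)=1, g(6)=6, g(7)=0, g(8)=9, g(9)=7, g(10)=7, g(11)=9, g(12)=0.
g(7) = 0, so (α − 7) divides g(α); g is reducible.

No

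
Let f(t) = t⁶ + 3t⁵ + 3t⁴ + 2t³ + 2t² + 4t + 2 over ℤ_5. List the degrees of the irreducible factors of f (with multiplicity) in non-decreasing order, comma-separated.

6

Roots in ℤ_5: f(0) = 2; f(1) = 2; f(2) = 2; f(3) = 2; f(4) = 4.
Complete factorization: f(t) = (t⁶ + 3t⁵ + 3t⁴ + 2t³ + 2t² + 4t + 2).
Factor degrees with multiplicity: 6 = 6.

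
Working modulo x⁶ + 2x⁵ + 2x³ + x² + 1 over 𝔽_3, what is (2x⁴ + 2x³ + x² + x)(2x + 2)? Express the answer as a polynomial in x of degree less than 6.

x^5 + 2x^4 + x^2 + 2x

Multiply in 𝔽_3[x]: (2x⁴ + 2x³ + x² + x)·(2x + 2) = x⁵ + 2x⁴ + x² + 2x.
Reduced: x⁵ + 2x⁴ + x² + 2x.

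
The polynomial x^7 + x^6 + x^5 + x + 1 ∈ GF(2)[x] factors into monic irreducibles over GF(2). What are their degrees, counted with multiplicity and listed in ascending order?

Write g(x) = x^7 + x^6 + x^5 + x + 1.
Roots in GF(2): g(0) = 1; g(1) = 1.
Complete factorization: g(x) = (x^3 + x + 1)·(x^4 + x^3 + 1).
Factor degrees with multiplicity: 3 + 4 = 7.

3, 4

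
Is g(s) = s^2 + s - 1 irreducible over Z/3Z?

Check for roots in Z/3Z: g(0) = 2; g(1) = 1; g(2) = 2.
No roots. A degree-2 polynomial over a field with no linear factor is irreducible.

Yes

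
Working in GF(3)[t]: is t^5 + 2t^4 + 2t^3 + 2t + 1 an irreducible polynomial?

Yes

Write g(t) = t^5 + 2t^4 + 2t^3 + 2t + 1.
Check for roots in GF(3): g(0) = 1; g(1) = 2; g(2) = 1.
No roots, so no linear factors.
Monic irreducibles of degree 2 over GF(3): t^2 + 1, t^2 + t + 2, t^2 + 2t + 2.
None of them divide g (all give nonzero remainder).
No irreducible factor of degree ≤ 2 exists, so g is irreducible over GF(3).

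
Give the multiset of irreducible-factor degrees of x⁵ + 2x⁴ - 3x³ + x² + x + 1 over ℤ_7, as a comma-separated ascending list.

1, 2, 2

Write h(x) = x⁵ + 2x⁴ - 3x³ + x² + x + 1.
Linear factors from roots: (x + 3).
Complete factorization: h(x) = (x + 3)·(x² + 2x - 2)·(x² - 3x + 1).
Factor degrees with multiplicity: 1 + 2 + 2 = 5.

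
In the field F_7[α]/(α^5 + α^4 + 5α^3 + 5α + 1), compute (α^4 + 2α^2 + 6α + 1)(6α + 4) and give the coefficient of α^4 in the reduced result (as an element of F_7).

Multiply in F_7[α]: (α^4 + 2α^2 + 6α + 1)·(6α + 4) = 6α^5 + 4α^4 + 5α^3 + 2α^2 + 2α + 4.
Reduce using α^5 ≡ 6α^4 + 2α^3 + 2α + 6 (mod α^5 + α^4 + 5α^3 + 5α + 1).
Reduced: 5α^4 + 3α^3 + 2α^2 + 5.

5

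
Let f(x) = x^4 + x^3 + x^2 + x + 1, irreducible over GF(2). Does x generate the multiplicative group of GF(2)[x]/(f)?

No

|GF(2^4)^×| = 2^4 − 1 = 15. Prime factorization: 15 = 3·5.
f is primitive ⇔ x has order 15 in GF(2)[x]/(f), i.e. x^(15/q) ≠ 1 for each prime q | 15.
x^(5) mod f = 1
x^(3) mod f = x^3.
Since x^(5) = 1, the order of x divides 5 < 15; not primitive.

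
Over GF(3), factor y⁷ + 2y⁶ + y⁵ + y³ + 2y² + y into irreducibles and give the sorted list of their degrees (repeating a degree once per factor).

1, 1, 1, 2, 2

Write h(y) = y⁷ + 2y⁶ + y⁵ + y³ + 2y² + y.
Roots in GF(3): h(0) = 0 → root; h(1) = 2; h(2) = 0 → root.
Linear factors from roots: (y), (y + 1).
Complete factorization: h(y) = (y)·(y + 1)^2·(y² + y + 2)·(y² + 2y + 2).
Factor degrees with multiplicity: 1 + 1 + 1 + 2 + 2 = 7.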